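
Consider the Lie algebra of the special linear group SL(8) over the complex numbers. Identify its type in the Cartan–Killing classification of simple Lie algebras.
A_7

This is sl(8), which has dimension 8^2 - 1 = 63 and rank 8 - 1 = 7 (a Cartan subalgebra is the diagonal traceless matrices). In the classification of classical Lie algebras, the special linear algebra sl(n+1) has type A_n; here n = 7, so the Dynkin diagram is a chain of 7 nodes with single edges (A_7). Hence the type is A_7.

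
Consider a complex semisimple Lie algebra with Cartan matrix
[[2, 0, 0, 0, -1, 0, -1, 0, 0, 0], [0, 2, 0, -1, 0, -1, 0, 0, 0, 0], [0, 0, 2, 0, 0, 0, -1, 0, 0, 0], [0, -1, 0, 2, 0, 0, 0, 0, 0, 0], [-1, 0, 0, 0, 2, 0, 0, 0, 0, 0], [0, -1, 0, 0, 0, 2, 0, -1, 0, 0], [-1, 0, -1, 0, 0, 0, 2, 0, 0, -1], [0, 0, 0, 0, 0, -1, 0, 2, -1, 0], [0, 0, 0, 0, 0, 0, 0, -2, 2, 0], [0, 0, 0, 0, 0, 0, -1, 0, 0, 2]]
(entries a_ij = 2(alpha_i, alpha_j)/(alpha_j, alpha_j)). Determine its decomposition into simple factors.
C_5 ⊕ D_5

The diagram associated to this matrix has two connected components: the simple roots {alpha_2, alpha_4, alpha_6, alpha_8, alpha_9} form a chain of 5 nodes with a double edge at one end; the terminal node there is the unique long simple root (C_5), and {alpha_1, alpha_3, alpha_5, alpha_7, alpha_10} form a chain of 3 nodes with a fork of two nodes at one end (D_5). A semisimple Lie algebra decomposes uniquely as the direct sum of simple ideals, one per connected component of its Dynkin diagram, so g ≅ C_5 ⊕ D_5 (dimension 55 + 45 = 100).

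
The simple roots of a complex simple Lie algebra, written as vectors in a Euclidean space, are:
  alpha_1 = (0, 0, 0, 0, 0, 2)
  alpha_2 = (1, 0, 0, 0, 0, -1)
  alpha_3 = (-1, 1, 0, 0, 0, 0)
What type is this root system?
C_3

Compute the Cartan integers a_ij = 2(alpha_i, alpha_j)/(alpha_j, alpha_j); the resulting 3x3 Cartan matrix is
[[2, -2, 0], [-1, 2, -1], [0, -1, 2]].
The roots have two lengths (squared-length ratio 2:1); the short ones are alpha_{2,3}. The associated Dynkin diagram is a chain of 3 nodes with a double edge at one end; the terminal node there is the unique long simple root (C_3), so the type is C_3 (the algebra sp(6)).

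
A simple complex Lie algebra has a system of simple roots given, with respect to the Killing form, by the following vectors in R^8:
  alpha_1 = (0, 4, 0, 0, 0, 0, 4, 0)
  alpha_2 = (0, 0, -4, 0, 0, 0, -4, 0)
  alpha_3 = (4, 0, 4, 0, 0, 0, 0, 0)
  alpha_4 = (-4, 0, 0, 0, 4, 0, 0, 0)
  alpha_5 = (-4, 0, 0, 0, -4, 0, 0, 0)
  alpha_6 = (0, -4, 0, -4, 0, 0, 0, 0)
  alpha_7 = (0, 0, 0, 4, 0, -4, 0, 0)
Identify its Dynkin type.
type D_7

Compute the Cartan integers a_ij = 2(alpha_i, alpha_j)/(alpha_j, alpha_j); the resulting 7x7 Cartan matrix is
[[2, -1, 0, 0, 0, -1, 0], [-1, 2, -1, 0, 0, 0, 0], [0, -1, 2, -1, -1, 0, 0], [0, 0, -1, 2, 0, 0, 0], [0, 0, -1, 0, 2, 0, 0], [-1, 0, 0, 0, 0, 2, -1], [0, 0, 0, 0, 0, -1, 2]].
All simple roots have the same length, so the diagram is simply laced. The associated Dynkin diagram is a chain of 5 nodes with a fork of two nodes at one end (D_7), so the type is D_7 (the algebra so(14)).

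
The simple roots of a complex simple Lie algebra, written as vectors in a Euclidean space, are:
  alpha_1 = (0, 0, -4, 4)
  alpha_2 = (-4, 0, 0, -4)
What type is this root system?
A_2

Compute the Cartan integers a_ij = 2(alpha_i, alpha_j)/(alpha_j, alpha_j); the resulting 2x2 Cartan matrix is
[[2, -1], [-1, 2]].
All simple roots have the same length, so the diagram is simply laced. The associated Dynkin diagram is a chain of 2 nodes with single edges (A_2), so the type is A_2 (the algebra sl(3)).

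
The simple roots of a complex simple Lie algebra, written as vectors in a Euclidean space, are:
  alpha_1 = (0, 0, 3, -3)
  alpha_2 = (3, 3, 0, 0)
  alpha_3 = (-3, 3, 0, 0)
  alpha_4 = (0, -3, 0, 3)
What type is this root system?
D_4

Compute the Cartan integers a_ij = 2(alpha_i, alpha_j)/(alpha_j, alpha_j); the resulting 4x4 Cartan matrix is
[[2, 0, 0, -1], [0, 2, 0, -1], [0, 0, 2, -1], [-1, -1, -1, 2]].
All simple roots have the same length, so the diagram is simply laced. The associated Dynkin diagram is a chain of 2 nodes with a fork of two nodes at one end (D_4), so the type is D_4 (the algebra so(8)).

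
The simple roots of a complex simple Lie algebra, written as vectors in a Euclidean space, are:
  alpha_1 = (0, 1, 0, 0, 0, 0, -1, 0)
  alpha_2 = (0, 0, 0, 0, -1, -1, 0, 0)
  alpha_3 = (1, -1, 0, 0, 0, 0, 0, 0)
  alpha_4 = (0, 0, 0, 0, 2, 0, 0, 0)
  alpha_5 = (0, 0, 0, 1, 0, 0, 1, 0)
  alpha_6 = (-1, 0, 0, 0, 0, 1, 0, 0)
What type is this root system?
C_6 (sp(12))

Compute the Cartan integers a_ij = 2(alpha_i, alpha_j)/(alpha_j, alpha_j); the resulting 6x6 Cartan matrix is
[[2, 0, -1, 0, -1, 0], [0, 2, 0, -1, 0, -1], [-1, 0, 2, 0, 0, -1], [0, -2, 0, 2, 0, 0], [-1, 0, 0, 0, 2, 0], [0, -1, -1, 0, 0, 2]].
The roots have two lengths (squared-length ratio 2:1); the short ones are alpha_{1,2,3,5,6}. The associated Dynkin diagram is a chain of 6 nodes with a double edge at one end; the terminal node there is the unique long simple root (C_6), so the type is C_6 (the algebra sp(12)).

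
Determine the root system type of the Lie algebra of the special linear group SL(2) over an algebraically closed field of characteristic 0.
A_1 (sl(2))

This is sl(2), which has dimension 2^2 - 1 = 3 and rank 2 - 1 = 1 (a Cartan subalgebra is the diagonal traceless matrices). In the classification of classical Lie algebras, the special linear algebra sl(n+1) has type A_n; here n = 1, so the Dynkin diagram is a chain of 1 nodes with single edges (A_1). Hence the type is A_1.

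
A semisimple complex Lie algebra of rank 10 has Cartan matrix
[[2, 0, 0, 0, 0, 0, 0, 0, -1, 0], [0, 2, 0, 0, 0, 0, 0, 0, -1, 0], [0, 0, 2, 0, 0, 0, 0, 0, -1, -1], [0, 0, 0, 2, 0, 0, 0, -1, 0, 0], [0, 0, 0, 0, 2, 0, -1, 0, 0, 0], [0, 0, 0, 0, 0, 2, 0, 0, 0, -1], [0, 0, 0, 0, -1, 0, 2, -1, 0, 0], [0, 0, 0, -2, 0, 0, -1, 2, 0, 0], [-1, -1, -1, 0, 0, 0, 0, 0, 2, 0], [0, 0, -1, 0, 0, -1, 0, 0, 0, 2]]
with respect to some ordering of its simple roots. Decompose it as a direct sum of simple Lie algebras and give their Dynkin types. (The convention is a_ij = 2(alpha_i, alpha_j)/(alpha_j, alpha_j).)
type B_4 + type D_6

The diagram associated to this matrix has two connected components: the simple roots {alpha_4, alpha_5, alpha_7, alpha_8} form a chain of 4 nodes with a double edge at one end; the terminal node there is the unique short simple root (B_4), and {alpha_1, alpha_2, alpha_3, alpha_6, alpha_9, alpha_10} form a chain of 4 nodes with a fork of two nodes at one end (D_6). A semisimple Lie algebra decomposes uniquely as the direct sum of simple ideals, one per connected component of its Dynkin diagram, so g ≅ B_4 ⊕ D_6 (dimension 36 + 66 = 102).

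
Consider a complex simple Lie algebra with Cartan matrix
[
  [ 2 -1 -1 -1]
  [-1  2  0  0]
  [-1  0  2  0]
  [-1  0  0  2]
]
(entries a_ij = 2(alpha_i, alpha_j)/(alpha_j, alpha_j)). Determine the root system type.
The matrix has rank 4 with 2's on the diagonal. Reading the off-diagonal entries as Dynkin edges (a single edge where a_ij = a_ji = -1; a double or triple edge where a_ij * a_ji = 2 or 3), the diagram is a chain of 2 nodes with a fork of two nodes at one end (D_4). One simple-root ordering that puts it in standard form is (alpha_2, alpha_1, alpha_3, alpha_4). So the algebra is type D_4, i.e. so(8).

type D_4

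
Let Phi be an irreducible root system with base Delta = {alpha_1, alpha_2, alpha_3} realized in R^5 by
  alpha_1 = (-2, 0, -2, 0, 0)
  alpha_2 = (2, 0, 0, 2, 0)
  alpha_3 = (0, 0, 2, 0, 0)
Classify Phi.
Compute the Cartan integers a_ij = 2(alpha_i, alpha_j)/(alpha_j, alpha_j); the resulting 3x3 Cartan matrix is
[[2, -1, -2], [-1, 2, 0], [-1, 0, 2]].
The roots have two lengths (squared-length ratio 2:1); the short ones are alpha_{3}. The associated Dynkin diagram is a chain of 3 nodes with a double edge at one end; the terminal node there is the unique short simple root (B_3), so the type is B_3 (the algebra so(7)).

B_3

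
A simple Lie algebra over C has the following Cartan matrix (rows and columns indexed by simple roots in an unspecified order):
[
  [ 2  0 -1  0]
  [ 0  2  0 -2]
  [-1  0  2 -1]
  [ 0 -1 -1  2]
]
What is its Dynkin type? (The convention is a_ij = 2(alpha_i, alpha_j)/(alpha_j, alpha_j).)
type C_4

The matrix has rank 4 with 2's on the diagonal. Reading the off-diagonal entries as Dynkin edges (a single edge where a_ij = a_ji = -1; a double or triple edge where a_ij * a_ji = 2 or 3), the diagram is a chain of 4 nodes with a double edge at one end; the terminal node there is the unique long simple root (C_4). One simple-root ordering that puts it in standard form is (alpha_1, alpha_3, alpha_4, alpha_2). So the algebra is type C_4, i.e. sp(8).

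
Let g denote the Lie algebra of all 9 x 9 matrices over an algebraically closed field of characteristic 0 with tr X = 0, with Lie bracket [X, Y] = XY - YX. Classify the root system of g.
This is sl(9), which has dimension 9^2 - 1 = 80 and rank 9 - 1 = 8 (a Cartan subalgebra is the diagonal traceless matrices). In the classification of classical Lie algebras, the special linear algebra sl(n+1) has type A_n; here n = 8, so the Dynkin diagram is a chain of 8 nodes with single edges (A_8). Hence the type is A_8.

A_8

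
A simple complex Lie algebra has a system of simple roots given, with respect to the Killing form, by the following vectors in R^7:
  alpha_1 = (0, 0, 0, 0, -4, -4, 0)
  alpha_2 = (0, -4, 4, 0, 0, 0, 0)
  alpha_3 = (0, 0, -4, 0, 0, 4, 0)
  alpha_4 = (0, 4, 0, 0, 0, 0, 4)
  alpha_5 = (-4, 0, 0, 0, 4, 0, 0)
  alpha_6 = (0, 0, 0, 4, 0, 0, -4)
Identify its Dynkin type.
Compute the Cartan integers a_ij = 2(alpha_i, alpha_j)/(alpha_j, alpha_j); the resulting 6x6 Cartan matrix is
[[2, 0, -1, 0, -1, 0], [0, 2, -1, -1, 0, 0], [-1, -1, 2, 0, 0, 0], [0, -1, 0, 2, 0, -1], [-1, 0, 0, 0, 2, 0], [0, 0, 0, -1, 0, 2]].
All simple roots have the same length, so the diagram is simply laced. The associated Dynkin diagram is a chain of 6 nodes with single edges (A_6), so the type is A_6 (the algebra sl(7)).

type A_6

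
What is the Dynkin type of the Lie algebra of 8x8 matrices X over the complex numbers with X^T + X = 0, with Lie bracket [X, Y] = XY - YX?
type D_4

This is so(8) with 8 even, which has dimension 8(8-1)/2 = 28 and rank 8/2 = 4. In the classification of classical Lie algebras, the orthogonal algebra so(2n) in an even number of variables has type D_n; here n = 4, so the Dynkin diagram is a chain of 2 nodes with a fork of two nodes at one end (D_4). Hence the type is D_4.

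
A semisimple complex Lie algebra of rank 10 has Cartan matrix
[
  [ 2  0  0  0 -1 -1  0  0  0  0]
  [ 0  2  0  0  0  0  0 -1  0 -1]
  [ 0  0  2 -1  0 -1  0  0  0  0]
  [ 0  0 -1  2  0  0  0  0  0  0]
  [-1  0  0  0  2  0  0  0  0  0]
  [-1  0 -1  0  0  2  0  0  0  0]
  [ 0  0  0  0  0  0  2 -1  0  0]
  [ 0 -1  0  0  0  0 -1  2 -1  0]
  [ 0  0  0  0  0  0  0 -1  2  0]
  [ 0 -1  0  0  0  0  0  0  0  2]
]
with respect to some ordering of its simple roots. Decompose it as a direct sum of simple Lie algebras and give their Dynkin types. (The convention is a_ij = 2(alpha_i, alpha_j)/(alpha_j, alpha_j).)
The diagram associated to this matrix has two connected components: the simple roots {alpha_1, alpha_3, alpha_4, alpha_5, alpha_6} form a chain of 5 nodes with single edges (A_5), and {alpha_2, alpha_7, alpha_8, alpha_9, alpha_10} form a chain of 3 nodes with a fork of two nodes at one end (D_5). A semisimple Lie algebra decomposes uniquely as the direct sum of simple ideals, one per connected component of its Dynkin diagram, so g ≅ A_5 ⊕ D_5 (dimension 35 + 45 = 80).

A5 + D5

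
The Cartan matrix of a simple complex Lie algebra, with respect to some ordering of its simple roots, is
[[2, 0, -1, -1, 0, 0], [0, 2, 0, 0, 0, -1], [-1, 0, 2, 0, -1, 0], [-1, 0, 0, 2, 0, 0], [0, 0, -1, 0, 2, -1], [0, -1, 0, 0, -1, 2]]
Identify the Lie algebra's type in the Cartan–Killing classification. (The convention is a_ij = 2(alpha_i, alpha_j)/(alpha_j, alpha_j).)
A_6

The matrix has rank 6 with 2's on the diagonal. Reading the off-diagonal entries as Dynkin edges (a single edge where a_ij = a_ji = -1; a double or triple edge where a_ij * a_ji = 2 or 3), the diagram is a chain of 6 nodes with single edges (A_6). One simple-root ordering that puts it in standard form is (alpha_2, alpha_6, alpha_5, alpha_3, alpha_1, alpha_4). So the algebra is type A_6, i.e. sl(7).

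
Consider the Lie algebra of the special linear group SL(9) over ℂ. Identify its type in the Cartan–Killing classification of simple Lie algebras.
A_8 (sl(9))

This is sl(9), which has dimension 9^2 - 1 = 80 and rank 9 - 1 = 8 (a Cartan subalgebra is the diagonal traceless matrices). In the classification of classical Lie algebras, the special linear algebra sl(n+1) has type A_n; here n = 8, so the Dynkin diagram is a chain of 8 nodes with single edges (A_8). Hence the type is A_8.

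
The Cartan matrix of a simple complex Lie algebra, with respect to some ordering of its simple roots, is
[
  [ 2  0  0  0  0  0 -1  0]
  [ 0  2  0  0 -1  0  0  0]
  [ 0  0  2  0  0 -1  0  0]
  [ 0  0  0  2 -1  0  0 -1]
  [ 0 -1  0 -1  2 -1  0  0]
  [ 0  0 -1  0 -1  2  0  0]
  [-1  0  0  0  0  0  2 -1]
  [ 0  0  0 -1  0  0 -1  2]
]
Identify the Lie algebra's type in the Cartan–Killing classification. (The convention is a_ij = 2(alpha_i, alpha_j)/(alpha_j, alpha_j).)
The matrix has rank 8 with 2's on the diagonal. Reading the off-diagonal entries as Dynkin edges (a single edge where a_ij = a_ji = -1; a double or triple edge where a_ij * a_ji = 2 or 3), the diagram is a chain of 7 nodes with one extra node attached to the third node from one end (E_8). One simple-root ordering that puts it in standard form is (alpha_3, alpha_2, alpha_6, alpha_5, alpha_4, alpha_8, alpha_7, alpha_1). So the algebra is type E_8.

E_8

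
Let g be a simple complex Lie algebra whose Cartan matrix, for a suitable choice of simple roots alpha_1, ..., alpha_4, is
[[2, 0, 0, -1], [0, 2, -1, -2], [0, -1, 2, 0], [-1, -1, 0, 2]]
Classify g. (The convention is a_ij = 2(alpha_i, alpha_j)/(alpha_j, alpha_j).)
type F_4

The matrix has rank 4 with 2's on the diagonal. Reading the off-diagonal entries as Dynkin edges (a single edge where a_ij = a_ji = -1; a double or triple edge where a_ij * a_ji = 2 or 3), the diagram is a chain of 4 nodes with a double edge between the middle two (F_4). One simple-root ordering that puts it in standard form is (alpha_3, alpha_2, alpha_4, alpha_1). So the algebra is type F_4.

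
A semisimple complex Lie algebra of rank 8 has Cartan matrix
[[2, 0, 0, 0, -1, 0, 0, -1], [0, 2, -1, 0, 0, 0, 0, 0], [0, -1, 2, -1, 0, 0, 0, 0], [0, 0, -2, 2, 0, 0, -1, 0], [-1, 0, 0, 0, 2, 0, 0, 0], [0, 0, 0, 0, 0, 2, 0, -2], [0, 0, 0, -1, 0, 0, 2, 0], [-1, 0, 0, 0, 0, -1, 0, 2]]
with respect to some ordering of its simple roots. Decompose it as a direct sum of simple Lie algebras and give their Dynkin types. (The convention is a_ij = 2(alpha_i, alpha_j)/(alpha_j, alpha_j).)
C_4 ⊕ F_4

The diagram associated to this matrix has two connected components: the simple roots {alpha_1, alpha_5, alpha_6, alpha_8} form a chain of 4 nodes with a double edge at one end; the terminal node there is the unique long simple root (C_4), and {alpha_2, alpha_3, alpha_4, alpha_7} form a chain of 4 nodes with a double edge between the middle two (F_4). A semisimple Lie algebra decomposes uniquely as the direct sum of simple ideals, one per connected component of its Dynkin diagram, so g ≅ C_4 ⊕ F_4 (dimension 36 + 52 = 88).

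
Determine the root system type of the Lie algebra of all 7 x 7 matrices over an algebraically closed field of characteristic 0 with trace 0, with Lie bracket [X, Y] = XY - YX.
This is sl(7), which has dimension 7^2 - 1 = 48 and rank 7 - 1 = 6 (a Cartan subalgebra is the diagonal traceless matrices). In the classification of classical Lie algebras, the special linear algebra sl(n+1) has type A_n; here n = 6, so the Dynkin diagram is a chain of 6 nodes with single edges (A_6). Hence the type is A_6.

type A_6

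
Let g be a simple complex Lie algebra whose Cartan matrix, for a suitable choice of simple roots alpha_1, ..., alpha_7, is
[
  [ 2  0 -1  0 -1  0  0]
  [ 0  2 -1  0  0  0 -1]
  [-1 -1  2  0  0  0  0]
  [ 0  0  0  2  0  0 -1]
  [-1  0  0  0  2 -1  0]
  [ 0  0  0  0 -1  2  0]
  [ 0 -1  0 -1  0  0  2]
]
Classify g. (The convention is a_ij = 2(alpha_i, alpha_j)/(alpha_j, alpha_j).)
The matrix has rank 7 with 2's on the diagonal. Reading the off-diagonal entries as Dynkin edges (a single edge where a_ij = a_ji = -1; a double or triple edge where a_ij * a_ji = 2 or 3), the diagram is a chain of 7 nodes with single edges (A_7). One simple-root ordering that puts it in standard form is (alpha_4, alpha_7, alpha_2, alpha_3, alpha_1, alpha_5, alpha_6). So the algebra is type A_7, i.e. sl(8).

A_7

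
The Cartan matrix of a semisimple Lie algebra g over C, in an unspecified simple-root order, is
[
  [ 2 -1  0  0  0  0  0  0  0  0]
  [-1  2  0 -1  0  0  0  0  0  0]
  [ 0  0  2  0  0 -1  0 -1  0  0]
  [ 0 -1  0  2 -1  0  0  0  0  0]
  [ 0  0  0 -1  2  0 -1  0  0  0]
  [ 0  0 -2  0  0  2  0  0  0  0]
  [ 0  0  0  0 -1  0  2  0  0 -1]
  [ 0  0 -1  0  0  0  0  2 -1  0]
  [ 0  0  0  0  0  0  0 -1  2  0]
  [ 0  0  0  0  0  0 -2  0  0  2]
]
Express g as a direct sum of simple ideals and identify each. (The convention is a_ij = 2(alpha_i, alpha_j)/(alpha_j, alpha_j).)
C_4 + C_6

The diagram associated to this matrix has two connected components: the simple roots {alpha_3, alpha_6, alpha_8, alpha_9} form a chain of 4 nodes with a double edge at one end; the terminal node there is the unique long simple root (C_4), and {alpha_1, alpha_2, alpha_4, alpha_5, alpha_7, alpha_10} form a chain of 6 nodes with a double edge at one end; the terminal node there is the unique long simple root (C_6). A semisimple Lie algebra decomposes uniquely as the direct sum of simple ideals, one per connected component of its Dynkin diagram, so g ≅ C_4 ⊕ C_6 (dimension 36 + 78 = 114).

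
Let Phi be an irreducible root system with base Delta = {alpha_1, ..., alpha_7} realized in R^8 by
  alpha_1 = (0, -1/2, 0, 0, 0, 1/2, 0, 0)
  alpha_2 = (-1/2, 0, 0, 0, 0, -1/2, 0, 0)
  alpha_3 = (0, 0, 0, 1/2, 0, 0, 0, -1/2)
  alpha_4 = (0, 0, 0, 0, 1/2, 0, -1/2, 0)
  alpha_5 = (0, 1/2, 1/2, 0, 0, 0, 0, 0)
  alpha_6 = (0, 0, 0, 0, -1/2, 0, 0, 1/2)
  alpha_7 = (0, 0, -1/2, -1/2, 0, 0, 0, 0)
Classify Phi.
Compute the Cartan integers a_ij = 2(alpha_i, alpha_j)/(alpha_j, alpha_j); the resulting 7x7 Cartan matrix is
[[2, -1, 0, 0, -1, 0, 0], [-1, 2, 0, 0, 0, 0, 0], [0, 0, 2, 0, 0, -1, -1], [0, 0, 0, 2, 0, -1, 0], [-1, 0, 0, 0, 2, 0, -1], [0, 0, -1, -1, 0, 2, 0], [0, 0, -1, 0, -1, 0, 2]].
All simple roots have the same length, so the diagram is simply laced. The associated Dynkin diagram is a chain of 7 nodes with single edges (A_7), so the type is A_7 (the algebra sl(8)).

A7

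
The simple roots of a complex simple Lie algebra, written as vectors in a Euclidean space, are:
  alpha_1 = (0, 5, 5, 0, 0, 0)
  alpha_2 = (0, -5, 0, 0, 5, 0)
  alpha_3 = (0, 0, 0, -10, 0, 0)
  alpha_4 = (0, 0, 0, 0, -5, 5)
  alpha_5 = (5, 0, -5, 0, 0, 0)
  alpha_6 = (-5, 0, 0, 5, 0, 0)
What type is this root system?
Compute the Cartan integers a_ij = 2(alpha_i, alpha_j)/(alpha_j, alpha_j); the resulting 6x6 Cartan matrix is
[[2, -1, 0, 0, -1, 0], [-1, 2, 0, -1, 0, 0], [0, 0, 2, 0, 0, -2], [0, -1, 0, 2, 0, 0], [-1, 0, 0, 0, 2, -1], [0, 0, -1, 0, -1, 2]].
The roots have two lengths (squared-length ratio 2:1); the short ones are alpha_{1,2,4,5,6}. The associated Dynkin diagram is a chain of 6 nodes with a double edge at one end; the terminal node there is the unique long simple root (C_6), so the type is C_6 (the algebra sp(12)).

C_6 (sp(12))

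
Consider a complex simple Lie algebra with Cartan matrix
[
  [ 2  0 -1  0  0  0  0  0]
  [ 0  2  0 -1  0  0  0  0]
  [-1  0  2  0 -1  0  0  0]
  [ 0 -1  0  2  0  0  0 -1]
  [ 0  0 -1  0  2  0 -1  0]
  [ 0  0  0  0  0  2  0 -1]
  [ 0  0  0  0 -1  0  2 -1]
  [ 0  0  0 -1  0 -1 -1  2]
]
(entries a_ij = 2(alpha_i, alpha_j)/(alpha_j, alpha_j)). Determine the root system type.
The matrix has rank 8 with 2's on the diagonal. Reading the off-diagonal entries as Dynkin edges (a single edge where a_ij = a_ji = -1; a double or triple edge where a_ij * a_ji = 2 or 3), the diagram is a chain of 7 nodes with one extra node attached to the third node from one end (E_8). One simple-root ordering that puts it in standard form is (alpha_2, alpha_6, alpha_4, alpha_8, alpha_7, alpha_5, alpha_3, alpha_1). So the algebra is type E_8.

E8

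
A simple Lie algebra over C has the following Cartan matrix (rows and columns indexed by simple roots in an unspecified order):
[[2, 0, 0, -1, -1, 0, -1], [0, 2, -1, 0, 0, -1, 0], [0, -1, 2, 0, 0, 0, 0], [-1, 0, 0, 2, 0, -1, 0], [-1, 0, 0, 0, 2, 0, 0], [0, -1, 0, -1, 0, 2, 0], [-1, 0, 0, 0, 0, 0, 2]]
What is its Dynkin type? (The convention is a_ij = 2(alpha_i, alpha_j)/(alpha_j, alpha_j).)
The matrix has rank 7 with 2's on the diagonal. Reading the off-diagonal entries as Dynkin edges (a single edge where a_ij = a_ji = -1; a double or triple edge where a_ij * a_ji = 2 or 3), the diagram is a chain of 5 nodes with a fork of two nodes at one end (D_7). One simple-root ordering that puts it in standard form is (alpha_3, alpha_2, alpha_6, alpha_4, alpha_1, alpha_7, alpha_5). So the algebra is type D_7, i.e. so(14).

D_7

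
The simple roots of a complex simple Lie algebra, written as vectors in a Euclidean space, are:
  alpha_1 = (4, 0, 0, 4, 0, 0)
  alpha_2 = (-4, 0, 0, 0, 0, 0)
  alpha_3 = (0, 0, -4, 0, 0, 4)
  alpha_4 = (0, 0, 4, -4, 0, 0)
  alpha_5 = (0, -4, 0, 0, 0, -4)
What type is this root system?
B_5

Compute the Cartan integers a_ij = 2(alpha_i, alpha_j)/(alpha_j, alpha_j); the resulting 5x5 Cartan matrix is
[[2, -2, 0, -1, 0], [-1, 2, 0, 0, 0], [0, 0, 2, -1, -1], [-1, 0, -1, 2, 0], [0, 0, -1, 0, 2]].
The roots have two lengths (squared-length ratio 2:1); the short ones are alpha_{2}. The associated Dynkin diagram is a chain of 5 nodes with a double edge at one end; the terminal node there is the unique short simple root (B_5), so the type is B_5 (the algebra so(11)).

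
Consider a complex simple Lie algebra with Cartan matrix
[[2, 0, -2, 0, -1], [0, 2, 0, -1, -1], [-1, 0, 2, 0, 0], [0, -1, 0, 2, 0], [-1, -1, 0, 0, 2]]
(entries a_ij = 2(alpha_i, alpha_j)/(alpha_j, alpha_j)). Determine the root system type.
B5

The matrix has rank 5 with 2's on the diagonal. Reading the off-diagonal entries as Dynkin edges (a single edge where a_ij = a_ji = -1; a double or triple edge where a_ij * a_ji = 2 or 3), the diagram is a chain of 5 nodes with a double edge at one end; the terminal node there is the unique short simple root (B_5). One simple-root ordering that puts it in standard form is (alpha_4, alpha_2, alpha_5, alpha_1, alpha_3). So the algebra is type B_5, i.e. so(11).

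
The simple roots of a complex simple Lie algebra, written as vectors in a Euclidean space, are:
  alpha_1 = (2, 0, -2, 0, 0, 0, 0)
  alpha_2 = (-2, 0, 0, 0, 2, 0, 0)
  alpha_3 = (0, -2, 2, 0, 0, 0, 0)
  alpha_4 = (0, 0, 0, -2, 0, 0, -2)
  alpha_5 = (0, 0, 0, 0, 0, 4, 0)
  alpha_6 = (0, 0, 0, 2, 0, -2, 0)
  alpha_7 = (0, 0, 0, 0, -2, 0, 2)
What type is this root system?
C_7 (sp(14))

Compute the Cartan integers a_ij = 2(alpha_i, alpha_j)/(alpha_j, alpha_j); the resulting 7x7 Cartan matrix is
[[2, -1, -1, 0, 0, 0, 0], [-1, 2, 0, 0, 0, 0, -1], [-1, 0, 2, 0, 0, 0, 0], [0, 0, 0, 2, 0, -1, -1], [0, 0, 0, 0, 2, -2, 0], [0, 0, 0, -1, -1, 2, 0], [0, -1, 0, -1, 0, 0, 2]].
The roots have two lengths (squared-length ratio 2:1); the short ones are alpha_{1,2,3,4,6,7}. The associated Dynkin diagram is a chain of 7 nodes with a double edge at one end; the terminal node there is the unique long simple root (C_7), so the type is C_7 (the algebra sp(14)).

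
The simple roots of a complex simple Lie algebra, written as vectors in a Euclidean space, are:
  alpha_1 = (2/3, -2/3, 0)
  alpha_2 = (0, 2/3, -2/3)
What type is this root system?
A_2

Compute the Cartan integers a_ij = 2(alpha_i, alpha_j)/(alpha_j, alpha_j); the resulting 2x2 Cartan matrix is
[[2, -1], [-1, 2]].
All simple roots have the same length, so the diagram is simply laced. The associated Dynkin diagram is a chain of 2 nodes with single edges (A_2), so the type is A_2 (the algebra sl(3)).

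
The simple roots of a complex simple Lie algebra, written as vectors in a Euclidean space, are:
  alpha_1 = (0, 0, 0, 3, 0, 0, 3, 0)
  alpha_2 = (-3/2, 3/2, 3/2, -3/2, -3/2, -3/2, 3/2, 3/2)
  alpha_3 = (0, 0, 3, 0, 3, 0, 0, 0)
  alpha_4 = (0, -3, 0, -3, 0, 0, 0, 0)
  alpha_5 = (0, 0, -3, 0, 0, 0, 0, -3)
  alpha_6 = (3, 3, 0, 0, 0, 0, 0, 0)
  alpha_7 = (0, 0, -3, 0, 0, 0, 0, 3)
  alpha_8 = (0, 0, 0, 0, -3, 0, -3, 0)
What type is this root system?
E8

Compute the Cartan integers a_ij = 2(alpha_i, alpha_j)/(alpha_j, alpha_j); the resulting 8x8 Cartan matrix is
[[2, 0, 0, -1, 0, 0, 0, -1], [0, 2, 0, 0, -1, 0, 0, 0], [0, 0, 2, 0, -1, 0, -1, -1], [-1, 0, 0, 2, 0, -1, 0, 0], [0, -1, -1, 0, 2, 0, 0, 0], [0, 0, 0, -1, 0, 2, 0, 0], [0, 0, -1, 0, 0, 0, 2, 0], [-1, 0, -1, 0, 0, 0, 0, 2]].
All simple roots have the same length, so the diagram is simply laced. The associated Dynkin diagram is a chain of 7 nodes with one extra node attached to the third node from one end (E_8), so the type is E_8.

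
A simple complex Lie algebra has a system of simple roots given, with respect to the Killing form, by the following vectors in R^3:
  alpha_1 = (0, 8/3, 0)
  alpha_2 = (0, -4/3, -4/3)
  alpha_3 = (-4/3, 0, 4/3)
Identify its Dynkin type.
type C_3

Compute the Cartan integers a_ij = 2(alpha_i, alpha_j)/(alpha_j, alpha_j); the resulting 3x3 Cartan matrix is
[[2, -2, 0], [-1, 2, -1], [0, -1, 2]].
The roots have two lengths (squared-length ratio 2:1); the short ones are alpha_{2,3}. The associated Dynkin diagram is a chain of 3 nodes with a double edge at one end; the terminal node there is the unique long simple root (C_3), so the type is C_3 (the algebra sp(6)).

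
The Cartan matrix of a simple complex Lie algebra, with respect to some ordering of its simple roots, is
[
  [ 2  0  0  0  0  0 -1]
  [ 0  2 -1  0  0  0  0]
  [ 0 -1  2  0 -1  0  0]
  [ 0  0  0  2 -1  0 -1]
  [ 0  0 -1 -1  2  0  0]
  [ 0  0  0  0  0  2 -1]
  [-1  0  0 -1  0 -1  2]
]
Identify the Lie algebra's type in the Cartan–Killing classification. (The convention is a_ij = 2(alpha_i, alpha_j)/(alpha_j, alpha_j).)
D7

The matrix has rank 7 with 2's on the diagonal. Reading the off-diagonal entries as Dynkin edges (a single edge where a_ij = a_ji = -1; a double or triple edge where a_ij * a_ji = 2 or 3), the diagram is a chain of 5 nodes with a fork of two nodes at one end (D_7). One simple-root ordering that puts it in standard form is (alpha_2, alpha_3, alpha_5, alpha_4, alpha_7, alpha_1, alpha_6). So the algebra is type D_7, i.e. so(14).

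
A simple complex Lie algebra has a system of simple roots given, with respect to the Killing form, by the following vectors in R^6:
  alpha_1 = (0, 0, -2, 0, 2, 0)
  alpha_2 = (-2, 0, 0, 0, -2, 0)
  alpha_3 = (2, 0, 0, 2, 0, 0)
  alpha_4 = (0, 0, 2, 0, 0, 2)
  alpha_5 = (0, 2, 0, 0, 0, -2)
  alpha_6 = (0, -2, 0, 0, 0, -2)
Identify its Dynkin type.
D6

Compute the Cartan integers a_ij = 2(alpha_i, alpha_j)/(alpha_j, alpha_j); the resulting 6x6 Cartan matrix is
[[2, -1, 0, -1, 0, 0], [-1, 2, -1, 0, 0, 0], [0, -1, 2, 0, 0, 0], [-1, 0, 0, 2, -1, -1], [0, 0, 0, -1, 2, 0], [0, 0, 0, -1, 0, 2]].
All simple roots have the same length, so the diagram is simply laced. The associated Dynkin diagram is a chain of 4 nodes with a fork of two nodes at one end (D_6), so the type is D_6 (the algebra so(12)).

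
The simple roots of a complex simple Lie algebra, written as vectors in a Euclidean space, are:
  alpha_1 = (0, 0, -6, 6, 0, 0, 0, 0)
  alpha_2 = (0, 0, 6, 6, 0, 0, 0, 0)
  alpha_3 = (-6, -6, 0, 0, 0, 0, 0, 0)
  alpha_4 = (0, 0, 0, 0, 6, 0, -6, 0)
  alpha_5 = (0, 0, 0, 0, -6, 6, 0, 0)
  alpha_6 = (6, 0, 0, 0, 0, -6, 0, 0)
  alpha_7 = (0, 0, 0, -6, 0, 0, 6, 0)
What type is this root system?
D_7 (so(14))

Compute the Cartan integers a_ij = 2(alpha_i, alpha_j)/(alpha_j, alpha_j); the resulting 7x7 Cartan matrix is
[[2, 0, 0, 0, 0, 0, -1], [0, 2, 0, 0, 0, 0, -1], [0, 0, 2, 0, 0, -1, 0], [0, 0, 0, 2, -1, 0, -1], [0, 0, 0, -1, 2, -1, 0], [0, 0, -1, 0, -1, 2, 0], [-1, -1, 0, -1, 0, 0, 2]].
All simple roots have the same length, so the diagram is simply laced. The associated Dynkin diagram is a chain of 5 nodes with a fork of two nodes at one end (D_7), so the type is D_7 (the algebra so(14)).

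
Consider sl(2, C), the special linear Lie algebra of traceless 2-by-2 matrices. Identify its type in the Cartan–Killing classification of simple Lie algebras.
A_1

This is sl(2), which has dimension 2^2 - 1 = 3 and rank 2 - 1 = 1 (a Cartan subalgebra is the diagonal traceless matrices). In the classification of classical Lie algebras, the special linear algebra sl(n+1) has type A_n; here n = 1, so the Dynkin diagram is a chain of 1 nodes with single edges (A_1). Hence the type is A_1.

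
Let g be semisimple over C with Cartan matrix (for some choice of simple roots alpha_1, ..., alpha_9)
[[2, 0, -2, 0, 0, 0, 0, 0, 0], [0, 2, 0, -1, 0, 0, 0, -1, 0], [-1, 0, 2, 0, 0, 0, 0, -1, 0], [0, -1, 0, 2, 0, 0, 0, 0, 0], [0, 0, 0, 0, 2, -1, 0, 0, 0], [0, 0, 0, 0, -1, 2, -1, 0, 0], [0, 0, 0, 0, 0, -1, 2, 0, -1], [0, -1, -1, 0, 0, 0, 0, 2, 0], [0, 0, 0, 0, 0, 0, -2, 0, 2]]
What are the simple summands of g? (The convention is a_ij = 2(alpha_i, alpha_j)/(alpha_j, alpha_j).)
C_4 (sp(8)) + C_5 (sp(10))

The diagram associated to this matrix has two connected components: the simple roots {alpha_5, alpha_6, alpha_7, alpha_9} form a chain of 4 nodes with a double edge at one end; the terminal node there is the unique long simple root (C_4), and {alpha_1, alpha_2, alpha_3, alpha_4, alpha_8} form a chain of 5 nodes with a double edge at one end; the terminal node there is the unique long simple root (C_5). A semisimple Lie algebra decomposes uniquely as the direct sum of simple ideals, one per connected component of its Dynkin diagram, so g ≅ C_4 ⊕ C_5 (dimension 36 + 55 = 91).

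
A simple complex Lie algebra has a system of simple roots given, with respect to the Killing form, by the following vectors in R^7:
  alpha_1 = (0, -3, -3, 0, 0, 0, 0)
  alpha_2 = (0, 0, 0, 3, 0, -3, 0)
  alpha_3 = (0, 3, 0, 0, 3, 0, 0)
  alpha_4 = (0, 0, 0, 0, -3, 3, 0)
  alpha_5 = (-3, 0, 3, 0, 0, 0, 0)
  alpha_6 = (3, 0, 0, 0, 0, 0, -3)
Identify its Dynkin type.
A6

Compute the Cartan integers a_ij = 2(alpha_i, alpha_j)/(alpha_j, alpha_j); the resulting 6x6 Cartan matrix is
[[2, 0, -1, 0, -1, 0], [0, 2, 0, -1, 0, 0], [-1, 0, 2, -1, 0, 0], [0, -1, -1, 2, 0, 0], [-1, 0, 0, 0, 2, -1], [0, 0, 0, 0, -1, 2]].
All simple roots have the same length, so the diagram is simply laced. The associated Dynkin diagram is a chain of 6 nodes with single edges (A_6), so the type is A_6 (the algebra sl(7)).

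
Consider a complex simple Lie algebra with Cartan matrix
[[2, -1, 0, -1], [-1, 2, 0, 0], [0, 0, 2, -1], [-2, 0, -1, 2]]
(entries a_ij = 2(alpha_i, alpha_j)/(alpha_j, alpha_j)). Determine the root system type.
The matrix has rank 4 with 2's on the diagonal. Reading the off-diagonal entries as Dynkin edges (a single edge where a_ij = a_ji = -1; a double or triple edge where a_ij * a_ji = 2 or 3), the diagram is a chain of 4 nodes with a double edge between the middle two (F_4). One simple-root ordering that puts it in standard form is (alpha_3, alpha_4, alpha_1, alpha_2). So the algebra is type F_4.

F_4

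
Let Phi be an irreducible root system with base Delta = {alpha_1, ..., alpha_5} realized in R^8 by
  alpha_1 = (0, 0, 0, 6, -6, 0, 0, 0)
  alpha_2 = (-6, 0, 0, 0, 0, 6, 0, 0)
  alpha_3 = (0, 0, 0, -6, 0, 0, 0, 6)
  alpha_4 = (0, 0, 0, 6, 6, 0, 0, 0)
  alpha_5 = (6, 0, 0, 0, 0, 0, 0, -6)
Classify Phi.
D_5 (so(10))

Compute the Cartan integers a_ij = 2(alpha_i, alpha_j)/(alpha_j, alpha_j); the resulting 5x5 Cartan matrix is
[[2, 0, -1, 0, 0], [0, 2, 0, 0, -1], [-1, 0, 2, -1, -1], [0, 0, -1, 2, 0], [0, -1, -1, 0, 2]].
All simple roots have the same length, so the diagram is simply laced. The associated Dynkin diagram is a chain of 3 nodes with a fork of two nodes at one end (D_5), so the type is D_5 (the algebra so(10)).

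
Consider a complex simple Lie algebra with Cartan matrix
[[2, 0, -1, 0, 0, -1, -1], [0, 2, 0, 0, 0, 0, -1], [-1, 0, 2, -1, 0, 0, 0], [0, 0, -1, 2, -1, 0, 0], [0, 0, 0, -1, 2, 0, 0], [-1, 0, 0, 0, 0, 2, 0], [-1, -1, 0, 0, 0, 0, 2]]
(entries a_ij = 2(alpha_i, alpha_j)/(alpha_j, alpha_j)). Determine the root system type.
The matrix has rank 7 with 2's on the diagonal. Reading the off-diagonal entries as Dynkin edges (a single edge where a_ij = a_ji = -1; a double or triple edge where a_ij * a_ji = 2 or 3), the diagram is a chain of 6 nodes with one extra node attached to the third node from one end (E_7). One simple-root ordering that puts it in standard form is (alpha_2, alpha_6, alpha_7, alpha_1, alpha_3, alpha_4, alpha_5). So the algebra is type E_7.

E_7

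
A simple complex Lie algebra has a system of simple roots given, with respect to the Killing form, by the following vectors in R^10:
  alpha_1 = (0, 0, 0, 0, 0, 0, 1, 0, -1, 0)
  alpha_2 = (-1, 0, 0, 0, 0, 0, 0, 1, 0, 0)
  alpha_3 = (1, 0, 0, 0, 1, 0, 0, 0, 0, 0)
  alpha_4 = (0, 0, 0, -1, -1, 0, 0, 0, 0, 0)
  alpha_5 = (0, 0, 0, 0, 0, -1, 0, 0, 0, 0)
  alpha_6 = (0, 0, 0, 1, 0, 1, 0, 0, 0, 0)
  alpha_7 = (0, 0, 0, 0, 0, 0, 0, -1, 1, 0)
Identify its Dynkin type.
Compute the Cartan integers a_ij = 2(alpha_i, alpha_j)/(alpha_j, alpha_j); the resulting 7x7 Cartan matrix is
[[2, 0, 0, 0, 0, 0, -1], [0, 2, -1, 0, 0, 0, -1], [0, -1, 2, -1, 0, 0, 0], [0, 0, -1, 2, 0, -1, 0], [0, 0, 0, 0, 2, -1, 0], [0, 0, 0, -1, -2, 2, 0], [-1, -1, 0, 0, 0, 0, 2]].
The roots have two lengths (squared-length ratio 2:1); the short ones are alpha_{5}. The associated Dynkin diagram is a chain of 7 nodes with a double edge at one end; the terminal node there is the unique short simple root (B_7), so the type is B_7 (the algebra so(15)).

type B_7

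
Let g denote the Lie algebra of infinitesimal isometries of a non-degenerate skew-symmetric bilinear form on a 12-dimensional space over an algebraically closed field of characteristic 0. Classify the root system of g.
This is sp(12), which has dimension 12(12+1)/2 = 78 and rank 12/2 = 6. In the classification of classical Lie algebras, the symplectic algebra sp(2n) has type C_n; here n = 6, so the Dynkin diagram is a chain of 6 nodes with a double edge at one end; the terminal node there is the unique long simple root (C_6). Hence the type is C_6.

type C_6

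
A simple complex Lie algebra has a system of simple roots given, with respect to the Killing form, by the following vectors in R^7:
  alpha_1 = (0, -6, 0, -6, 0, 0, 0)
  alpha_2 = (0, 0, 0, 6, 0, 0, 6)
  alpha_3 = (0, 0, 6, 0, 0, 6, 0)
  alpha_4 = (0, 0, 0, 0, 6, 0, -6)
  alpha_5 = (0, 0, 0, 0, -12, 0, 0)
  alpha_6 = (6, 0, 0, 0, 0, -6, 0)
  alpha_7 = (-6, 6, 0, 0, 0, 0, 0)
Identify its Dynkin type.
Compute the Cartan integers a_ij = 2(alpha_i, alpha_j)/(alpha_j, alpha_j); the resulting 7x7 Cartan matrix is
[[2, -1, 0, 0, 0, 0, -1], [-1, 2, 0, -1, 0, 0, 0], [0, 0, 2, 0, 0, -1, 0], [0, -1, 0, 2, -1, 0, 0], [0, 0, 0, -2, 2, 0, 0], [0, 0, -1, 0, 0, 2, -1], [-1, 0, 0, 0, 0, -1, 2]].
The roots have two lengths (squared-length ratio 2:1); the short ones are alpha_{1,2,3,4,6,7}. The associated Dynkin diagram is a chain of 7 nodes with a double edge at one end; the terminal node there is the unique long simple root (C_7), so the type is C_7 (the algebra sp(14)).

type C_7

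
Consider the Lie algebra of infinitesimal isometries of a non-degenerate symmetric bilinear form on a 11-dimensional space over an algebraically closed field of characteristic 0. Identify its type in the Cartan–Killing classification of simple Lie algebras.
B_5 (so(11))

This is so(11) with 11 odd, which has dimension 11(11-1)/2 = 55 and rank (11-1)/2 = 5. In the classification of classical Lie algebras, the orthogonal algebra so(2n+1) in an odd number of variables has type B_n; here n = 5, so the Dynkin diagram is a chain of 5 nodes with a double edge at one end; the terminal node there is the unique short simple root (B_5). Hence the type is B_5.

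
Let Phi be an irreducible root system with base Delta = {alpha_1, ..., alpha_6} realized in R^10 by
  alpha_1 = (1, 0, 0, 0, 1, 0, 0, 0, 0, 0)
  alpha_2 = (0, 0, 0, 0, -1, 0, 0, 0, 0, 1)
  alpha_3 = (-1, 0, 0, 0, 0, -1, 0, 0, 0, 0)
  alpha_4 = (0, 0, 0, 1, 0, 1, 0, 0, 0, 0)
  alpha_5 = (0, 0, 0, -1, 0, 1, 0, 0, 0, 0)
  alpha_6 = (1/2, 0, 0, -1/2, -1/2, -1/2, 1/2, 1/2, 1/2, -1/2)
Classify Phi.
Compute the Cartan integers a_ij = 2(alpha_i, alpha_j)/(alpha_j, alpha_j); the resulting 6x6 Cartan matrix is
[[2, -1, -1, 0, 0, 0], [-1, 2, 0, 0, 0, 0], [-1, 0, 2, -1, -1, 0], [0, 0, -1, 2, 0, -1], [0, 0, -1, 0, 2, 0], [0, 0, 0, -1, 0, 2]].
All simple roots have the same length, so the diagram is simply laced. The associated Dynkin diagram is a chain of 5 nodes with one extra node attached to the third node from one end (E_6), so the type is E_6.

E_6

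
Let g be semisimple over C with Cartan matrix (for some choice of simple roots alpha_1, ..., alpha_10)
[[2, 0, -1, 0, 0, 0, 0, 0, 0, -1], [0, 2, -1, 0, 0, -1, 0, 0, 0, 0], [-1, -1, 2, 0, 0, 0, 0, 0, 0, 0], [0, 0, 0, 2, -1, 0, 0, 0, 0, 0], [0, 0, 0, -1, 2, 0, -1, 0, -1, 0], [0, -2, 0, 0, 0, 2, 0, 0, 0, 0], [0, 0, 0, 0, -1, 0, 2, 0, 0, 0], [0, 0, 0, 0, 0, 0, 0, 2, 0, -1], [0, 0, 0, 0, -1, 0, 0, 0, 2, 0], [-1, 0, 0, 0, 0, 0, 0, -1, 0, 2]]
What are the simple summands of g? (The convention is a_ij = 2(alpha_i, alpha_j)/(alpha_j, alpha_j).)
The diagram associated to this matrix has two connected components: the simple roots {alpha_1, alpha_2, alpha_3, alpha_6, alpha_8, alpha_10} form a chain of 6 nodes with a double edge at one end; the terminal node there is the unique long simple root (C_6), and {alpha_4, alpha_5, alpha_7, alpha_9} form a chain of 2 nodes with a fork of two nodes at one end (D_4). A semisimple Lie algebra decomposes uniquely as the direct sum of simple ideals, one per connected component of its Dynkin diagram, so g ≅ C_6 ⊕ D_4 (dimension 78 + 28 = 106).

C_6 (sp(12)) ⊕ D_4 (so(8))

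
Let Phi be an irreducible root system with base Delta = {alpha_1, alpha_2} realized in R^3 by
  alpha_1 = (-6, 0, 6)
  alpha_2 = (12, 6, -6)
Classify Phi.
G_2

Compute the Cartan integers a_ij = 2(alpha_i, alpha_j)/(alpha_j, alpha_j); the resulting 2x2 Cartan matrix is
[[2, -1], [-3, 2]].
The roots have two lengths (squared-length ratio 3:1); the short ones are alpha_{1}. The associated Dynkin diagram is two nodes joined by a triple edge (G_2), so the type is G_2.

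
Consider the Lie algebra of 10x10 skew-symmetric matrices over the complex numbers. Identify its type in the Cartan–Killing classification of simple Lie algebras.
This is so(10) with 10 even, which has dimension 10(10-1)/2 = 45 and rank 10/2 = 5. In the classification of classical Lie algebras, the orthogonal algebra so(2n) in an even number of variables has type D_n; here n = 5, so the Dynkin diagram is a chain of 3 nodes with a fork of two nodes at one end (D_5). Hence the type is D_5.

D5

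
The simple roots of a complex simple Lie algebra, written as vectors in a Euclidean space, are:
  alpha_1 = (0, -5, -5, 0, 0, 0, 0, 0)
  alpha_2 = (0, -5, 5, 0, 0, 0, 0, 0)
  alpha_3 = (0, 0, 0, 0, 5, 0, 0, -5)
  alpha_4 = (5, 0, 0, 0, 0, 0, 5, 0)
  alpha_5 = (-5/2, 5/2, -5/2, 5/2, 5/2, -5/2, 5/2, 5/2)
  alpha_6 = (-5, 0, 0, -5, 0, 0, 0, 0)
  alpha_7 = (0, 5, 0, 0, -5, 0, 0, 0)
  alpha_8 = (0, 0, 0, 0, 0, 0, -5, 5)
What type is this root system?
Compute the Cartan integers a_ij = 2(alpha_i, alpha_j)/(alpha_j, alpha_j); the resulting 8x8 Cartan matrix is
[[2, 0, 0, 0, 0, 0, -1, 0], [0, 2, 0, 0, -1, 0, -1, 0], [0, 0, 2, 0, 0, 0, -1, -1], [0, 0, 0, 2, 0, -1, 0, -1], [0, -1, 0, 0, 2, 0, 0, 0], [0, 0, 0, -1, 0, 2, 0, 0], [-1, -1, -1, 0, 0, 0, 2, 0], [0, 0, -1, -1, 0, 0, 0, 2]].
All simple roots have the same length, so the diagram is simply laced. The associated Dynkin diagram is a chain of 7 nodes with one extra node attached to the third node from one end (E_8), so the type is E_8.

type E_8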